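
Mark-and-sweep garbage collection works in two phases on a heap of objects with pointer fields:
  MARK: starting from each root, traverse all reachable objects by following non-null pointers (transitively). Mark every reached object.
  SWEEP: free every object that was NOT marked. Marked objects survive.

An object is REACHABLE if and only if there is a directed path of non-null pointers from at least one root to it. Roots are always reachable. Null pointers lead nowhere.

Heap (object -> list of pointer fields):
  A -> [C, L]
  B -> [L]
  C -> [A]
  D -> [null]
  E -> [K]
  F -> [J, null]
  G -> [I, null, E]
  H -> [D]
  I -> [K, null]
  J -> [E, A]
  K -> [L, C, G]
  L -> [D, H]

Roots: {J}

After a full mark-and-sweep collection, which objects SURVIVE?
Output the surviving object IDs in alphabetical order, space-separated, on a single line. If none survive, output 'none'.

Answer: A C D E G H I J K L

Derivation:
Roots: J
Mark J: refs=E A, marked=J
Mark E: refs=K, marked=E J
Mark A: refs=C L, marked=A E J
Mark K: refs=L C G, marked=A E J K
Mark C: refs=A, marked=A C E J K
Mark L: refs=D H, marked=A C E J K L
Mark G: refs=I null E, marked=A C E G J K L
Mark D: refs=null, marked=A C D E G J K L
Mark H: refs=D, marked=A C D E G H J K L
Mark I: refs=K null, marked=A C D E G H I J K L
Unmarked (collected): B F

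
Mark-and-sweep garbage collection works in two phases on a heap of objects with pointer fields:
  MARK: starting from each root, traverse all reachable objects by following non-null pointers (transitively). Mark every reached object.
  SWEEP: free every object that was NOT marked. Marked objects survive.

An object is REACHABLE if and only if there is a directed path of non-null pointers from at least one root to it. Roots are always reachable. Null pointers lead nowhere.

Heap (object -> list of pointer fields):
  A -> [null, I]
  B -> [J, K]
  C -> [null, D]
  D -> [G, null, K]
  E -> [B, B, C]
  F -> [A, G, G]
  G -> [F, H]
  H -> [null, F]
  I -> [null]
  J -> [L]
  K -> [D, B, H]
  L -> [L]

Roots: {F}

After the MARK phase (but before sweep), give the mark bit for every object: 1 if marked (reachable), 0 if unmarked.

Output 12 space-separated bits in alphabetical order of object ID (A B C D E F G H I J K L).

Roots: F
Mark F: refs=A G G, marked=F
Mark A: refs=null I, marked=A F
Mark G: refs=F H, marked=A F G
Mark I: refs=null, marked=A F G I
Mark H: refs=null F, marked=A F G H I
Unmarked (collected): B C D E J K L

Answer: 1 0 0 0 0 1 1 1 1 0 0 0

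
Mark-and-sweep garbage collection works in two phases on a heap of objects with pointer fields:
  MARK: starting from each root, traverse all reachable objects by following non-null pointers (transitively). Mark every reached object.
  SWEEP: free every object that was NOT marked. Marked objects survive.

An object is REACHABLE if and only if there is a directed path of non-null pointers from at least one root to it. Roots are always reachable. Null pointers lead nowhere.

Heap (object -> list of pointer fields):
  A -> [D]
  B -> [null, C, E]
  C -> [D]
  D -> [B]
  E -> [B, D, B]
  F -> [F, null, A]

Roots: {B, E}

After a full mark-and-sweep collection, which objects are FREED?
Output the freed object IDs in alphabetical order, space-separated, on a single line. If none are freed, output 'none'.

Answer: A F

Derivation:
Roots: B E
Mark B: refs=null C E, marked=B
Mark E: refs=B D B, marked=B E
Mark C: refs=D, marked=B C E
Mark D: refs=B, marked=B C D E
Unmarked (collected): A F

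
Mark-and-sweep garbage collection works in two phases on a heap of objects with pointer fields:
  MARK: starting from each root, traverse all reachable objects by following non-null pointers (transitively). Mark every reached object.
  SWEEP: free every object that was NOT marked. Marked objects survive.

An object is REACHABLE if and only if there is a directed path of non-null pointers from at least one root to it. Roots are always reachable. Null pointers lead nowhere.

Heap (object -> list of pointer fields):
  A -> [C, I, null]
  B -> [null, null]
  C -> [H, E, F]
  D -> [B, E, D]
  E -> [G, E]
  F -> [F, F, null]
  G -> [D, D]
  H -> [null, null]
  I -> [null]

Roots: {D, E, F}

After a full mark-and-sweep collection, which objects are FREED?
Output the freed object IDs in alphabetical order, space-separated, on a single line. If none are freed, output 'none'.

Answer: A C H I

Derivation:
Roots: D E F
Mark D: refs=B E D, marked=D
Mark E: refs=G E, marked=D E
Mark F: refs=F F null, marked=D E F
Mark B: refs=null null, marked=B D E F
Mark G: refs=D D, marked=B D E F G
Unmarked (collected): A C H I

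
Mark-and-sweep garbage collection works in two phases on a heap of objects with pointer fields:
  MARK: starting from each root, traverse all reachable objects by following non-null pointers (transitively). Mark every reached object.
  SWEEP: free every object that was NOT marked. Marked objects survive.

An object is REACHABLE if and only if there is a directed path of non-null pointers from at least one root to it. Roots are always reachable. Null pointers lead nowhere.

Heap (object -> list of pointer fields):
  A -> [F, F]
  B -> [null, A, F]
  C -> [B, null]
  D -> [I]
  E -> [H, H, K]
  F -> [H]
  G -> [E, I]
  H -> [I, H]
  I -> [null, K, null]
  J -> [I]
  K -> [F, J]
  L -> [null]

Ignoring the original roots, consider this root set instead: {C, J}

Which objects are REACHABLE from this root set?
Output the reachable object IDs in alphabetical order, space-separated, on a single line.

Answer: A B C F H I J K

Derivation:
Roots: C J
Mark C: refs=B null, marked=C
Mark J: refs=I, marked=C J
Mark B: refs=null A F, marked=B C J
Mark I: refs=null K null, marked=B C I J
Mark A: refs=F F, marked=A B C I J
Mark F: refs=H, marked=A B C F I J
Mark K: refs=F J, marked=A B C F I J K
Mark H: refs=I H, marked=A B C F H I J K
Unmarked (collected): D E G L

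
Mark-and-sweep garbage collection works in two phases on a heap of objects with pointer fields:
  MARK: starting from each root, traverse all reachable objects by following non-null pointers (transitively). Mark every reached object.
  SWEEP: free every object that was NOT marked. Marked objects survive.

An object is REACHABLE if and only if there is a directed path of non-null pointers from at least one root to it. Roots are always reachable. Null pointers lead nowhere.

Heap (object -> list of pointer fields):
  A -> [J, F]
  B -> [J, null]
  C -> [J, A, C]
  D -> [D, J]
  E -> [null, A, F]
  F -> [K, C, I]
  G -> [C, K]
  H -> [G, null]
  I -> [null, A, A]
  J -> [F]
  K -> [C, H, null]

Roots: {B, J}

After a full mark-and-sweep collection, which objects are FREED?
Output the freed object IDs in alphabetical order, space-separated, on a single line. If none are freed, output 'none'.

Answer: D E

Derivation:
Roots: B J
Mark B: refs=J null, marked=B
Mark J: refs=F, marked=B J
Mark F: refs=K C I, marked=B F J
Mark K: refs=C H null, marked=B F J K
Mark C: refs=J A C, marked=B C F J K
Mark I: refs=null A A, marked=B C F I J K
Mark H: refs=G null, marked=B C F H I J K
Mark A: refs=J F, marked=A B C F H I J K
Mark G: refs=C K, marked=A B C F G H I J K
Unmarked (collected): D E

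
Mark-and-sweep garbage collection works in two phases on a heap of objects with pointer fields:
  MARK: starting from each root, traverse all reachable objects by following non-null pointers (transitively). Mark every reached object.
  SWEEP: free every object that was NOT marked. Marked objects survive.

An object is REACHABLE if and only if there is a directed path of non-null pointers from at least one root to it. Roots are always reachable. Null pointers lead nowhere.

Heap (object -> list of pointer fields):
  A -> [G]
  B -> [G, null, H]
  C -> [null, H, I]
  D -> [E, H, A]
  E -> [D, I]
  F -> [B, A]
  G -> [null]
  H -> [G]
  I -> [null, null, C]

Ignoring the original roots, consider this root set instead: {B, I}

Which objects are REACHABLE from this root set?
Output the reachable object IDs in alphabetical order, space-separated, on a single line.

Roots: B I
Mark B: refs=G null H, marked=B
Mark I: refs=null null C, marked=B I
Mark G: refs=null, marked=B G I
Mark H: refs=G, marked=B G H I
Mark C: refs=null H I, marked=B C G H I
Unmarked (collected): A D E F

Answer: B C G H I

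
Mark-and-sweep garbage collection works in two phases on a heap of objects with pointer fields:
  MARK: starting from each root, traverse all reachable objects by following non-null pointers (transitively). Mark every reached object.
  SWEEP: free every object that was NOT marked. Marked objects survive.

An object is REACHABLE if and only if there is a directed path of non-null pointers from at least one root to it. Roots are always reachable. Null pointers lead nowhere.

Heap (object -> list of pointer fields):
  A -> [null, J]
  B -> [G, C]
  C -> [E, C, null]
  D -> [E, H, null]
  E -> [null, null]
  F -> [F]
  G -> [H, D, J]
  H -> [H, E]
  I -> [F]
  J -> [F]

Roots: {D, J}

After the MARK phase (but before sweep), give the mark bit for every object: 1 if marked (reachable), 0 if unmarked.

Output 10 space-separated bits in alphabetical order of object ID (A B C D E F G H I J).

Roots: D J
Mark D: refs=E H null, marked=D
Mark J: refs=F, marked=D J
Mark E: refs=null null, marked=D E J
Mark H: refs=H E, marked=D E H J
Mark F: refs=F, marked=D E F H J
Unmarked (collected): A B C G I

Answer: 0 0 0 1 1 1 0 1 0 1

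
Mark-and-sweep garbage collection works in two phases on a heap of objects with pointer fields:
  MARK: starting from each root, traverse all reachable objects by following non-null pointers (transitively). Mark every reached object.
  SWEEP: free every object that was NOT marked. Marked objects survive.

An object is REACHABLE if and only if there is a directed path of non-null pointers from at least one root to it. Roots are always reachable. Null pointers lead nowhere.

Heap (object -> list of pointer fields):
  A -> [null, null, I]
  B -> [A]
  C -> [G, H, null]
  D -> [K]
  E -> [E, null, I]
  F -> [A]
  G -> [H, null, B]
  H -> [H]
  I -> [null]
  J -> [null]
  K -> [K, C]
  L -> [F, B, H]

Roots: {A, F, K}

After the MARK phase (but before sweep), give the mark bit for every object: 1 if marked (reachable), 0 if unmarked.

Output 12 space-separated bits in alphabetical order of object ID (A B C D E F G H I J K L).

Roots: A F K
Mark A: refs=null null I, marked=A
Mark F: refs=A, marked=A F
Mark K: refs=K C, marked=A F K
Mark I: refs=null, marked=A F I K
Mark C: refs=G H null, marked=A C F I K
Mark G: refs=H null B, marked=A C F G I K
Mark H: refs=H, marked=A C F G H I K
Mark B: refs=A, marked=A B C F G H I K
Unmarked (collected): D E J L

Answer: 1 1 1 0 0 1 1 1 1 0 1 0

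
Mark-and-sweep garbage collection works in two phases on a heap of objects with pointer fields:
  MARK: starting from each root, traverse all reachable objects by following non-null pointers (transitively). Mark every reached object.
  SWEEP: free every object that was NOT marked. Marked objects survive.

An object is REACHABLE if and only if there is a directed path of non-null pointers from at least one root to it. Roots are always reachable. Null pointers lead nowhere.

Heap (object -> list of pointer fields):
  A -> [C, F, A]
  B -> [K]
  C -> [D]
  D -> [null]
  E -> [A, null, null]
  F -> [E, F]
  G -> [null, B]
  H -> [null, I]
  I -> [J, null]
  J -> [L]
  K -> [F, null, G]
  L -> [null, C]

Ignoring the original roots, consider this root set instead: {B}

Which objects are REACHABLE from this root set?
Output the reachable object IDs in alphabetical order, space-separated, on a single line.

Roots: B
Mark B: refs=K, marked=B
Mark K: refs=F null G, marked=B K
Mark F: refs=E F, marked=B F K
Mark G: refs=null B, marked=B F G K
Mark E: refs=A null null, marked=B E F G K
Mark A: refs=C F A, marked=A B E F G K
Mark C: refs=D, marked=A B C E F G K
Mark D: refs=null, marked=A B C D E F G K
Unmarked (collected): H I J L

Answer: A B C D E F G K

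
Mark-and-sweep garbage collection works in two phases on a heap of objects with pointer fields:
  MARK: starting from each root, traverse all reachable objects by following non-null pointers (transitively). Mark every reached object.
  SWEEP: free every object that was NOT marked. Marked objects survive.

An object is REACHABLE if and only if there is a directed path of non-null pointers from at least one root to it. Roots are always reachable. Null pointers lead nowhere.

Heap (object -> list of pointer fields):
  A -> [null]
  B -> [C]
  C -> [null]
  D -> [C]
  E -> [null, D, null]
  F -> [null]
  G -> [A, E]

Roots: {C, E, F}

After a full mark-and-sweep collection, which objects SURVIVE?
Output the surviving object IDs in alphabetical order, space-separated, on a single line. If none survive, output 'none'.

Roots: C E F
Mark C: refs=null, marked=C
Mark E: refs=null D null, marked=C E
Mark F: refs=null, marked=C E F
Mark D: refs=C, marked=C D E F
Unmarked (collected): A B G

Answer: C D E F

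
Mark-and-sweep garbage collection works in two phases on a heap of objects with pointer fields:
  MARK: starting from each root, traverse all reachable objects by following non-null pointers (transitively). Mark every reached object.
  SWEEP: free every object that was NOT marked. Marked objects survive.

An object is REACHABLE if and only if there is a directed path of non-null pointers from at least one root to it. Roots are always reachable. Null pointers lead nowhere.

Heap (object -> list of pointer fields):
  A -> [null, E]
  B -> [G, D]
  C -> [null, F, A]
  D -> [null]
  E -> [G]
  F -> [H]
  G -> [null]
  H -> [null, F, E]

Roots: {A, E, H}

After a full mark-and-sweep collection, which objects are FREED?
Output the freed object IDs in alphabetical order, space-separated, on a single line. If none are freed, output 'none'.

Answer: B C D

Derivation:
Roots: A E H
Mark A: refs=null E, marked=A
Mark E: refs=G, marked=A E
Mark H: refs=null F E, marked=A E H
Mark G: refs=null, marked=A E G H
Mark F: refs=H, marked=A E F G H
Unmarked (collected): B C D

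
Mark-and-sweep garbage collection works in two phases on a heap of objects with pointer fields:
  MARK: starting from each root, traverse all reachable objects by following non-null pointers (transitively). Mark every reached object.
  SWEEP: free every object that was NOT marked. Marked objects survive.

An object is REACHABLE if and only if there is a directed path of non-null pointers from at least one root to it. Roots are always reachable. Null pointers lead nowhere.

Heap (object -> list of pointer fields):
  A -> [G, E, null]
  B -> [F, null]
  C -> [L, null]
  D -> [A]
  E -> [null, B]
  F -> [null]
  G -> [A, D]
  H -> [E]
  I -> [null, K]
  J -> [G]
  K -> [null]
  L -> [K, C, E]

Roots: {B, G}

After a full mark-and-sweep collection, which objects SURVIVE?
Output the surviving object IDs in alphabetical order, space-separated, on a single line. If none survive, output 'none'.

Answer: A B D E F G

Derivation:
Roots: B G
Mark B: refs=F null, marked=B
Mark G: refs=A D, marked=B G
Mark F: refs=null, marked=B F G
Mark A: refs=G E null, marked=A B F G
Mark D: refs=A, marked=A B D F G
Mark E: refs=null B, marked=A B D E F G
Unmarked (collected): C H I J K L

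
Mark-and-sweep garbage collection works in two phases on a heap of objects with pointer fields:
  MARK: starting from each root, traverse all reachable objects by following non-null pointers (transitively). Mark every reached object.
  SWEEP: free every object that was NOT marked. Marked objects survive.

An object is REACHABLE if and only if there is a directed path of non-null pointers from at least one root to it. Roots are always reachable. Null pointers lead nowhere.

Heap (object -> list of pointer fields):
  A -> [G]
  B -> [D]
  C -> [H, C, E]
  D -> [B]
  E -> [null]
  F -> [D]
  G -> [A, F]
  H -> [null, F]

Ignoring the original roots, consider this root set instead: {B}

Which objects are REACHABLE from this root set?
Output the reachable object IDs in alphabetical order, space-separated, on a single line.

Roots: B
Mark B: refs=D, marked=B
Mark D: refs=B, marked=B D
Unmarked (collected): A C E F G H

Answer: B D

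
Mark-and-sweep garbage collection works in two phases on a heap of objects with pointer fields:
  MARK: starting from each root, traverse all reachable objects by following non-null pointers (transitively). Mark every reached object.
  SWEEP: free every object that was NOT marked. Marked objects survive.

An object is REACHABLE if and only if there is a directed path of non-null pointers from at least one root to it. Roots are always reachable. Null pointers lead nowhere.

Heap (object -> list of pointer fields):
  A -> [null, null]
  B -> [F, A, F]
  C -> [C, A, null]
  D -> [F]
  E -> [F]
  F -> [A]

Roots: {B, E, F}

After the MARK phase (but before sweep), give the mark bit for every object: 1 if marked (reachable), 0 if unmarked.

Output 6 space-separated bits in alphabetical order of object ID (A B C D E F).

Answer: 1 1 0 0 1 1

Derivation:
Roots: B E F
Mark B: refs=F A F, marked=B
Mark E: refs=F, marked=B E
Mark F: refs=A, marked=B E F
Mark A: refs=null null, marked=A B E F
Unmarked (collected): C D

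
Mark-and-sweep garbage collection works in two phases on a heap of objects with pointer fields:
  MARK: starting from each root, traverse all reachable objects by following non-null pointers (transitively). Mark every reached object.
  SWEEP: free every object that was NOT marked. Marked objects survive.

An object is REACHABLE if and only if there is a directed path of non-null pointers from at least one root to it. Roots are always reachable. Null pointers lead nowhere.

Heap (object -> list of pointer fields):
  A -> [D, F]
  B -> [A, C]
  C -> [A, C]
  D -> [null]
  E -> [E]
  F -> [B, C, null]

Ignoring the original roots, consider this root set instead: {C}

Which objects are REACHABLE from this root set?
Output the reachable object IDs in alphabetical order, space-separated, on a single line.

Roots: C
Mark C: refs=A C, marked=C
Mark A: refs=D F, marked=A C
Mark D: refs=null, marked=A C D
Mark F: refs=B C null, marked=A C D F
Mark B: refs=A C, marked=A B C D F
Unmarked (collected): E

Answer: A B C D F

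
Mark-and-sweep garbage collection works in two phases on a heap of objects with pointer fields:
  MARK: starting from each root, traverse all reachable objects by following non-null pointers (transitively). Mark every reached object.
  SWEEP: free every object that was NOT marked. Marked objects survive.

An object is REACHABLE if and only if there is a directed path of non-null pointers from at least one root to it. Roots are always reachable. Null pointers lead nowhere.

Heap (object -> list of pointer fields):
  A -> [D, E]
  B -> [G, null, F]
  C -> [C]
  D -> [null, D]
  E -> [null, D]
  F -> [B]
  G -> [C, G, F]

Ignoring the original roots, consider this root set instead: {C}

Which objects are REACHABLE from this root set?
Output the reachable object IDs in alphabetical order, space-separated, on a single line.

Answer: C

Derivation:
Roots: C
Mark C: refs=C, marked=C
Unmarked (collected): A B D E F G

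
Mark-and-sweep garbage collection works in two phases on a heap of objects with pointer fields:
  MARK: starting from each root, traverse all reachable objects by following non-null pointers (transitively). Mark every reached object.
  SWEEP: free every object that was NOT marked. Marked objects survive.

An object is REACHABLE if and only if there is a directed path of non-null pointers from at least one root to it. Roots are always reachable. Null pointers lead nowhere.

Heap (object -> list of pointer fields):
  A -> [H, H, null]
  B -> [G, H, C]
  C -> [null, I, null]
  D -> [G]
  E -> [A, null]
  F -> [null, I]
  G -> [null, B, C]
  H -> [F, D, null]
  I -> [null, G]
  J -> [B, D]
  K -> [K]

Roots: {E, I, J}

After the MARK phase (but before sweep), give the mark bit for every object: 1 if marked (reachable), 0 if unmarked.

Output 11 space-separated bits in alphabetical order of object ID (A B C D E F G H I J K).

Roots: E I J
Mark E: refs=A null, marked=E
Mark I: refs=null G, marked=E I
Mark J: refs=B D, marked=E I J
Mark A: refs=H H null, marked=A E I J
Mark G: refs=null B C, marked=A E G I J
Mark B: refs=G H C, marked=A B E G I J
Mark D: refs=G, marked=A B D E G I J
Mark H: refs=F D null, marked=A B D E G H I J
Mark C: refs=null I null, marked=A B C D E G H I J
Mark F: refs=null I, marked=A B C D E F G H I J
Unmarked (collected): K

Answer: 1 1 1 1 1 1 1 1 1 1 0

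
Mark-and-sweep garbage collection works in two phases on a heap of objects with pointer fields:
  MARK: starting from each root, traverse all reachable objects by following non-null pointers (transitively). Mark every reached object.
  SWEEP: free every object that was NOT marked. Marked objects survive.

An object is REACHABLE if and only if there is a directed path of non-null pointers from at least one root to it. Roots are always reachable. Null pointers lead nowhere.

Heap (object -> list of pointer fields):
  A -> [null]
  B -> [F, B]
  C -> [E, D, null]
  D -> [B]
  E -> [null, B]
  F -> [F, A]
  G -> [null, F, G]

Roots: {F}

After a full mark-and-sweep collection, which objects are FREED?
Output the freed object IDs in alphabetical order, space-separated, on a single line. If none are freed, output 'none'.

Answer: B C D E G

Derivation:
Roots: F
Mark F: refs=F A, marked=F
Mark A: refs=null, marked=A F
Unmarked (collected): B C D E G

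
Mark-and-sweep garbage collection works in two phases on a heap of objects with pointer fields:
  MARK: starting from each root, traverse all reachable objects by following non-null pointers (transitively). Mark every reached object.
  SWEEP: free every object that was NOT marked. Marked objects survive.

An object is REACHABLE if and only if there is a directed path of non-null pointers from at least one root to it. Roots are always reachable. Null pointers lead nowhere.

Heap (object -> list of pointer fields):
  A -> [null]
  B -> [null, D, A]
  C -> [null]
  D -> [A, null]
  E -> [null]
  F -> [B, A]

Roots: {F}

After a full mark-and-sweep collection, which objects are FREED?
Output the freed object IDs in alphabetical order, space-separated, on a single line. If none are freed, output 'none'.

Answer: C E

Derivation:
Roots: F
Mark F: refs=B A, marked=F
Mark B: refs=null D A, marked=B F
Mark A: refs=null, marked=A B F
Mark D: refs=A null, marked=A B D F
Unmarked (collected): C E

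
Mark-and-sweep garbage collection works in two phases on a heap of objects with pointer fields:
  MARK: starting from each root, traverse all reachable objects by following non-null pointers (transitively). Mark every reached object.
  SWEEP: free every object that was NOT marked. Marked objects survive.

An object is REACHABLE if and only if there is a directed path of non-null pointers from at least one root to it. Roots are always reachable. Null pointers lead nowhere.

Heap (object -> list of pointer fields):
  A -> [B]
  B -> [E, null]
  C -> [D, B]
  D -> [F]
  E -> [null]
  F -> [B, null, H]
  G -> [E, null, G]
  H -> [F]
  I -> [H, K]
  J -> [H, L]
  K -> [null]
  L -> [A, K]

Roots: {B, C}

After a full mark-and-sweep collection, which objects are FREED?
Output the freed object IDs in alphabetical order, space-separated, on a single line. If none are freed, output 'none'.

Answer: A G I J K L

Derivation:
Roots: B C
Mark B: refs=E null, marked=B
Mark C: refs=D B, marked=B C
Mark E: refs=null, marked=B C E
Mark D: refs=F, marked=B C D E
Mark F: refs=B null H, marked=B C D E F
Mark H: refs=F, marked=B C D E F H
Unmarked (collected): A G I J K L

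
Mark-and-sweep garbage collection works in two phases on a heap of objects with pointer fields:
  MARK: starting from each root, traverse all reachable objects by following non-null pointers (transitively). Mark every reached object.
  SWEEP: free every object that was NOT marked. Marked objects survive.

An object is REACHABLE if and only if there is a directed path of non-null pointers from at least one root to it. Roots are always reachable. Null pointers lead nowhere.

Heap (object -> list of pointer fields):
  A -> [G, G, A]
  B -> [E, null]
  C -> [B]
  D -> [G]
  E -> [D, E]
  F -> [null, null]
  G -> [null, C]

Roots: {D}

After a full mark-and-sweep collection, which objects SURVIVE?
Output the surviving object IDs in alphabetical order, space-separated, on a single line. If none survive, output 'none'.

Answer: B C D E G

Derivation:
Roots: D
Mark D: refs=G, marked=D
Mark G: refs=null C, marked=D G
Mark C: refs=B, marked=C D G
Mark B: refs=E null, marked=B C D G
Mark E: refs=D E, marked=B C D E G
Unmarked (collected): A F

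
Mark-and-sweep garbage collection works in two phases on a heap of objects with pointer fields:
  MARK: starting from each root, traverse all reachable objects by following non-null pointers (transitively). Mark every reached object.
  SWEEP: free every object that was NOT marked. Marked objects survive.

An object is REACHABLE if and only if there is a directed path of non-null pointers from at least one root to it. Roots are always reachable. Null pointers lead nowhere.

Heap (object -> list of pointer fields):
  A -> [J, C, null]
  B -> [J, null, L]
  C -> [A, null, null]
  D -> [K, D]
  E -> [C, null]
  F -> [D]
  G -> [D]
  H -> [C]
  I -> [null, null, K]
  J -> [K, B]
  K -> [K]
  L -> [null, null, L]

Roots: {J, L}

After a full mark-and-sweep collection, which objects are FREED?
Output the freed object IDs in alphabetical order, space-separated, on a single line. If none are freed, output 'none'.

Roots: J L
Mark J: refs=K B, marked=J
Mark L: refs=null null L, marked=J L
Mark K: refs=K, marked=J K L
Mark B: refs=J null L, marked=B J K L
Unmarked (collected): A C D E F G H I

Answer: A C D E F G H I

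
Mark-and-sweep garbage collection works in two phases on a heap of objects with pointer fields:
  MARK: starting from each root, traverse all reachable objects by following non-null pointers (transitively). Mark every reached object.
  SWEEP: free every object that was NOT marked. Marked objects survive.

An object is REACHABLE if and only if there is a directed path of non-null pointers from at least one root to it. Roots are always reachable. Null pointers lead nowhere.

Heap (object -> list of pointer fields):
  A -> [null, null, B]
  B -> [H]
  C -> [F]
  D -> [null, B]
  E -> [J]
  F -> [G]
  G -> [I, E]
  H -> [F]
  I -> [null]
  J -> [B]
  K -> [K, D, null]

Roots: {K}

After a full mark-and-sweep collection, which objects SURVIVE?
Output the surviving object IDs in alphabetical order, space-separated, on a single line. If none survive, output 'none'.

Answer: B D E F G H I J K

Derivation:
Roots: K
Mark K: refs=K D null, marked=K
Mark D: refs=null B, marked=D K
Mark B: refs=H, marked=B D K
Mark H: refs=F, marked=B D H K
Mark F: refs=G, marked=B D F H K
Mark G: refs=I E, marked=B D F G H K
Mark I: refs=null, marked=B D F G H I K
Mark E: refs=J, marked=B D E F G H I K
Mark J: refs=B, marked=B D E F G H I J K
Unmarked (collected): A C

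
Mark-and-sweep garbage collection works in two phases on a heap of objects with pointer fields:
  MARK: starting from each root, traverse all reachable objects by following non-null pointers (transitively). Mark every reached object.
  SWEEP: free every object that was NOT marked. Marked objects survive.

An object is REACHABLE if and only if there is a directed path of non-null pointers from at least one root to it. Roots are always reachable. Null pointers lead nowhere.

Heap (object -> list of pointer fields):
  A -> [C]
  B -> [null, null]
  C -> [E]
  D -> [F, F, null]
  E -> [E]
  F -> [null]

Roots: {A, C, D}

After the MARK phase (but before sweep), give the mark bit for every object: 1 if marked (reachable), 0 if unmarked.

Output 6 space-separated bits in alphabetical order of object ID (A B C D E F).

Answer: 1 0 1 1 1 1

Derivation:
Roots: A C D
Mark A: refs=C, marked=A
Mark C: refs=E, marked=A C
Mark D: refs=F F null, marked=A C D
Mark E: refs=E, marked=A C D E
Mark F: refs=null, marked=A C D E F
Unmarked (collected): B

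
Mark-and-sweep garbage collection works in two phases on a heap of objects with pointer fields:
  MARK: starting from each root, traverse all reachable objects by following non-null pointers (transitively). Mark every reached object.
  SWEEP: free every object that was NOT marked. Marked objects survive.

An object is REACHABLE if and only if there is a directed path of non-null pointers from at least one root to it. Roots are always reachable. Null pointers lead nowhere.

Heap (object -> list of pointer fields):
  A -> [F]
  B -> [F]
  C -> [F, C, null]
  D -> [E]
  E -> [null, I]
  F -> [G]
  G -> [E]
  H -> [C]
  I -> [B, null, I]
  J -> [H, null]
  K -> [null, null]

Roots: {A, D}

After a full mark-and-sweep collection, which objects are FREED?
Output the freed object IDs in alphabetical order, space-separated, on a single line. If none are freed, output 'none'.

Roots: A D
Mark A: refs=F, marked=A
Mark D: refs=E, marked=A D
Mark F: refs=G, marked=A D F
Mark E: refs=null I, marked=A D E F
Mark G: refs=E, marked=A D E F G
Mark I: refs=B null I, marked=A D E F G I
Mark B: refs=F, marked=A B D E F G I
Unmarked (collected): C H J K

Answer: C H J K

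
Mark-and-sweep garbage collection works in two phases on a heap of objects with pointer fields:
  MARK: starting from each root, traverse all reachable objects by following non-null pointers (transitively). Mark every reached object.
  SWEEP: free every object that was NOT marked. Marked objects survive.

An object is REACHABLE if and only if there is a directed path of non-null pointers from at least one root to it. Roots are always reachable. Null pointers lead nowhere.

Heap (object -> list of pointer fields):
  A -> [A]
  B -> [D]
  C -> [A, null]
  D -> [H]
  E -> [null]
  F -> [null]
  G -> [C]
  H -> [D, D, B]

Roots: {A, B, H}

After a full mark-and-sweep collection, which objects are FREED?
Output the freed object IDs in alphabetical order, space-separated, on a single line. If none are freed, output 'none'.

Answer: C E F G

Derivation:
Roots: A B H
Mark A: refs=A, marked=A
Mark B: refs=D, marked=A B
Mark H: refs=D D B, marked=A B H
Mark D: refs=H, marked=A B D H
Unmarked (collected): C E F G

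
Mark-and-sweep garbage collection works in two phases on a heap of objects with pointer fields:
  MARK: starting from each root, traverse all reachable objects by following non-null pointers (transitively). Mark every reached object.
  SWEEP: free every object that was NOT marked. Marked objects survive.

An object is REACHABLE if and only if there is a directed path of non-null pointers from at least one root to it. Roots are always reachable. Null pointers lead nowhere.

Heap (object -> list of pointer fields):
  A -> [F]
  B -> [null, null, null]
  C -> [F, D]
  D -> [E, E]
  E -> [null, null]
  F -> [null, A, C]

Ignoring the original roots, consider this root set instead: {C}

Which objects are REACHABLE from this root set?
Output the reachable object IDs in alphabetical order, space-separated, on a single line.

Roots: C
Mark C: refs=F D, marked=C
Mark F: refs=null A C, marked=C F
Mark D: refs=E E, marked=C D F
Mark A: refs=F, marked=A C D F
Mark E: refs=null null, marked=A C D E F
Unmarked (collected): B

Answer: A C D E F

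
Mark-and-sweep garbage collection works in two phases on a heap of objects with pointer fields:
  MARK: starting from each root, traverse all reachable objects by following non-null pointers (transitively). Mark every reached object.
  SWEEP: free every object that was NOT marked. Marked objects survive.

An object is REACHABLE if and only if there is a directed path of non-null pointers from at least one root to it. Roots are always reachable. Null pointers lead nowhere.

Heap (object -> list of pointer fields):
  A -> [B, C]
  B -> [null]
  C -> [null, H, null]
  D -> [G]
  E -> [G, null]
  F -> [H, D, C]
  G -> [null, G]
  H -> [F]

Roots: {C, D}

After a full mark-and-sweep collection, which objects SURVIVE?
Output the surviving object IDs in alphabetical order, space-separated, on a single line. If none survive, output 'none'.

Roots: C D
Mark C: refs=null H null, marked=C
Mark D: refs=G, marked=C D
Mark H: refs=F, marked=C D H
Mark G: refs=null G, marked=C D G H
Mark F: refs=H D C, marked=C D F G H
Unmarked (collected): A B E

Answer: C D F G H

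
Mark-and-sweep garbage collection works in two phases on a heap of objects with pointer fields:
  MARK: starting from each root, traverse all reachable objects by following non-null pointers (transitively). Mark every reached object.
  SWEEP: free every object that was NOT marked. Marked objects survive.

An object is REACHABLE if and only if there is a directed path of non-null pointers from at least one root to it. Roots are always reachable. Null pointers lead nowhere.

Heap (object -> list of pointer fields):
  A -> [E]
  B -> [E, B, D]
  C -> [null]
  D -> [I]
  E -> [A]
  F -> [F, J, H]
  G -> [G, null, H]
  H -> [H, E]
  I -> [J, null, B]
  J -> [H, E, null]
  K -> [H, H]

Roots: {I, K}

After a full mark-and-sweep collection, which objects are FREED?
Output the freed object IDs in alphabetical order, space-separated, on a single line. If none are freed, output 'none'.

Answer: C F G

Derivation:
Roots: I K
Mark I: refs=J null B, marked=I
Mark K: refs=H H, marked=I K
Mark J: refs=H E null, marked=I J K
Mark B: refs=E B D, marked=B I J K
Mark H: refs=H E, marked=B H I J K
Mark E: refs=A, marked=B E H I J K
Mark D: refs=I, marked=B D E H I J K
Mark A: refs=E, marked=A B D E H I J K
Unmarked (collected): C F G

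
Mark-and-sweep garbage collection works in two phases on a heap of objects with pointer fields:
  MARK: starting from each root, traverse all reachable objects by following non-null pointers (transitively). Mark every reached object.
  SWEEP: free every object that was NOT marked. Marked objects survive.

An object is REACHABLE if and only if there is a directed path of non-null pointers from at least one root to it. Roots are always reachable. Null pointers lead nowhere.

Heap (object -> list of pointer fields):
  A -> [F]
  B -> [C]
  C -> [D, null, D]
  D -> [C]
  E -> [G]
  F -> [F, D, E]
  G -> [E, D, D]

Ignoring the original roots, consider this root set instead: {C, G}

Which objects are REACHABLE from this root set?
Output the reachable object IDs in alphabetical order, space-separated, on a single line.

Answer: C D E G

Derivation:
Roots: C G
Mark C: refs=D null D, marked=C
Mark G: refs=E D D, marked=C G
Mark D: refs=C, marked=C D G
Mark E: refs=G, marked=C D E G
Unmarked (collected): A B F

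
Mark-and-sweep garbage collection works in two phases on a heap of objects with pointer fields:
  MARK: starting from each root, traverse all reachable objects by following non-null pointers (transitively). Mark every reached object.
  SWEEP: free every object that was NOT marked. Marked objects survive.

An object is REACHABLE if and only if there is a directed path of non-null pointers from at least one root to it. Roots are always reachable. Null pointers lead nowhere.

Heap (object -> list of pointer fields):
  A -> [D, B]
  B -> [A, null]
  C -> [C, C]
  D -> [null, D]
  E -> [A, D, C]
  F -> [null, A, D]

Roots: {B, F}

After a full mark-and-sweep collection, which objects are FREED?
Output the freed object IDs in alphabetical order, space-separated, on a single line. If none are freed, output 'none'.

Roots: B F
Mark B: refs=A null, marked=B
Mark F: refs=null A D, marked=B F
Mark A: refs=D B, marked=A B F
Mark D: refs=null D, marked=A B D F
Unmarked (collected): C E

Answer: C E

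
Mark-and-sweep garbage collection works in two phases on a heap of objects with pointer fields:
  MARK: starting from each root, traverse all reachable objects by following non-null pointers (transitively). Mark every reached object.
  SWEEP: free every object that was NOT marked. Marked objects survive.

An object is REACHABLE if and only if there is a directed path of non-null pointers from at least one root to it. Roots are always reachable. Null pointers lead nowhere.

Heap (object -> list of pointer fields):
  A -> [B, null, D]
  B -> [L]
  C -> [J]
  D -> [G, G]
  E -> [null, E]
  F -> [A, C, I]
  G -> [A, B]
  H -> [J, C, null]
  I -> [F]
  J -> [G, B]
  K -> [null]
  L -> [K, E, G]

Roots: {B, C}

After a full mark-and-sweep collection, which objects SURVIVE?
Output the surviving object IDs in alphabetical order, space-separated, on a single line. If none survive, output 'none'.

Answer: A B C D E G J K L

Derivation:
Roots: B C
Mark B: refs=L, marked=B
Mark C: refs=J, marked=B C
Mark L: refs=K E G, marked=B C L
Mark J: refs=G B, marked=B C J L
Mark K: refs=null, marked=B C J K L
Mark E: refs=null E, marked=B C E J K L
Mark G: refs=A B, marked=B C E G J K L
Mark A: refs=B null D, marked=A B C E G J K L
Mark D: refs=G G, marked=A B C D E G J K L
Unmarked (collected): F H I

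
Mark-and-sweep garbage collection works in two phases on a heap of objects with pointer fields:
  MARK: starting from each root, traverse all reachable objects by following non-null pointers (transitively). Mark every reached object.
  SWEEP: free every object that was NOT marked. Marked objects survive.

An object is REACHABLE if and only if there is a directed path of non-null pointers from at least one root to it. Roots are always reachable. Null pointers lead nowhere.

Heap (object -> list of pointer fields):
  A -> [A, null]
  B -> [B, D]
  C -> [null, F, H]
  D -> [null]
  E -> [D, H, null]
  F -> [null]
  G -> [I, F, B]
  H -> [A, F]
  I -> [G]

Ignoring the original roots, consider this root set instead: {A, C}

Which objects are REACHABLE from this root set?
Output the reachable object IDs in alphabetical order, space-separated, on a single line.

Roots: A C
Mark A: refs=A null, marked=A
Mark C: refs=null F H, marked=A C
Mark F: refs=null, marked=A C F
Mark H: refs=A F, marked=A C F H
Unmarked (collected): B D E G I

Answer: A C F H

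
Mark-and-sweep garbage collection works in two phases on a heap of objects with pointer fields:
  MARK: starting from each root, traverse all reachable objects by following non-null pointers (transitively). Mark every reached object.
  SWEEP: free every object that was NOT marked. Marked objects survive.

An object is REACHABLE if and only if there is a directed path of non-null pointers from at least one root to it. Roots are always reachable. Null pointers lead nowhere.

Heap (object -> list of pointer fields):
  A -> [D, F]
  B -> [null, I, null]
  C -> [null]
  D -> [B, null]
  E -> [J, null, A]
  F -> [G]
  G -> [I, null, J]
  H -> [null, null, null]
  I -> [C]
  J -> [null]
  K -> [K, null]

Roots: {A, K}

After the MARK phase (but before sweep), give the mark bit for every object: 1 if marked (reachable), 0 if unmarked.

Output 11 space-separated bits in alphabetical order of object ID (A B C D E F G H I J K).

Roots: A K
Mark A: refs=D F, marked=A
Mark K: refs=K null, marked=A K
Mark D: refs=B null, marked=A D K
Mark F: refs=G, marked=A D F K
Mark B: refs=null I null, marked=A B D F K
Mark G: refs=I null J, marked=A B D F G K
Mark I: refs=C, marked=A B D F G I K
Mark J: refs=null, marked=A B D F G I J K
Mark C: refs=null, marked=A B C D F G I J K
Unmarked (collected): E H

Answer: 1 1 1 1 0 1 1 0 1 1 1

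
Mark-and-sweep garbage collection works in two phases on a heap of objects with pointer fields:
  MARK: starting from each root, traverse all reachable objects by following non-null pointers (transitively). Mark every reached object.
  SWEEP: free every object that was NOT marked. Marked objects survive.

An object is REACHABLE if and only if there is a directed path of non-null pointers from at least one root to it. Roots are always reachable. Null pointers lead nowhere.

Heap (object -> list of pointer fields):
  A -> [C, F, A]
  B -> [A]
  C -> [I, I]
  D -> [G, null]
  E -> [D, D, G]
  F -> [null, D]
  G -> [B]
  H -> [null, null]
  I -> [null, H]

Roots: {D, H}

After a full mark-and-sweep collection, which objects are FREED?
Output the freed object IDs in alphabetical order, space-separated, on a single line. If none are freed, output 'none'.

Roots: D H
Mark D: refs=G null, marked=D
Mark H: refs=null null, marked=D H
Mark G: refs=B, marked=D G H
Mark B: refs=A, marked=B D G H
Mark A: refs=C F A, marked=A B D G H
Mark C: refs=I I, marked=A B C D G H
Mark F: refs=null D, marked=A B C D F G H
Mark I: refs=null H, marked=A B C D F G H I
Unmarked (collected): E

Answer: E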